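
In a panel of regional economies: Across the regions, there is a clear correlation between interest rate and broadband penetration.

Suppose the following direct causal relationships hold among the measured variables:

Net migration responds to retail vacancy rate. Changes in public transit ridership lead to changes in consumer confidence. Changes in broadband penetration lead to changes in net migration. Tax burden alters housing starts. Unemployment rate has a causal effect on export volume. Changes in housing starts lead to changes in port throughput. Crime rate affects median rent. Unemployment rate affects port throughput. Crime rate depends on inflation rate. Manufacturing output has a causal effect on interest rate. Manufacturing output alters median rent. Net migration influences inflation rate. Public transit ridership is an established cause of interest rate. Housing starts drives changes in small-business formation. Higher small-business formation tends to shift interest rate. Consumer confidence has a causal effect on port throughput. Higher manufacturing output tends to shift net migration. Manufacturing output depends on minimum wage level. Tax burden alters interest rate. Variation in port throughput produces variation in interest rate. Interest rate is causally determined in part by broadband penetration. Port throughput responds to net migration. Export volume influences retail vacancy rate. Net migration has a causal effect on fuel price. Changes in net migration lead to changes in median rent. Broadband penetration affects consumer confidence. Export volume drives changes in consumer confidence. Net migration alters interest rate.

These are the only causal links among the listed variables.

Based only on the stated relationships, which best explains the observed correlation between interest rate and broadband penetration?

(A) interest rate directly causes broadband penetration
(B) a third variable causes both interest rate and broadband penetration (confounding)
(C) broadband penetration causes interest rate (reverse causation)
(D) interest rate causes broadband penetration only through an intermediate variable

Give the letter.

C

The stated link runs broadband penetration → interest rate; interest rate has no causal path to broadband penetration. No variable causes both, so confounding is ruled out. The correlation reflects reverse causation.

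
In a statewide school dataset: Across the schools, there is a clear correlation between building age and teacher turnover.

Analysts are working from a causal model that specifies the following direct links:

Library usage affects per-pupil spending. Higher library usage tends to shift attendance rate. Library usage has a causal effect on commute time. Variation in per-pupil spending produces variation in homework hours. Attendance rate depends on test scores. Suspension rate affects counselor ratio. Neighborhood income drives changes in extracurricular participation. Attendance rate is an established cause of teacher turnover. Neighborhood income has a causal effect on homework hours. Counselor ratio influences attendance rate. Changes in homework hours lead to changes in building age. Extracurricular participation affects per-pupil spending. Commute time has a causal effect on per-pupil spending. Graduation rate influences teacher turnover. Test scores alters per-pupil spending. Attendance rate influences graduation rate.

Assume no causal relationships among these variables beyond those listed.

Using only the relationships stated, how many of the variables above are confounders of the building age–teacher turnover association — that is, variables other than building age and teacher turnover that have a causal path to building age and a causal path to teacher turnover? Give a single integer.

The common causes are: library usage (to building age via library usage → per-pupil spending → homework hours → building age; to teacher turnover via library usage → attendance rate → teacher turnover); test scores (to building age via test scores → per-pupil spending → homework hours → building age; to teacher turnover via test scores → attendance rate → teacher turnover).
Every other variable lacks a causal path to at least one of building age and teacher turnover.

2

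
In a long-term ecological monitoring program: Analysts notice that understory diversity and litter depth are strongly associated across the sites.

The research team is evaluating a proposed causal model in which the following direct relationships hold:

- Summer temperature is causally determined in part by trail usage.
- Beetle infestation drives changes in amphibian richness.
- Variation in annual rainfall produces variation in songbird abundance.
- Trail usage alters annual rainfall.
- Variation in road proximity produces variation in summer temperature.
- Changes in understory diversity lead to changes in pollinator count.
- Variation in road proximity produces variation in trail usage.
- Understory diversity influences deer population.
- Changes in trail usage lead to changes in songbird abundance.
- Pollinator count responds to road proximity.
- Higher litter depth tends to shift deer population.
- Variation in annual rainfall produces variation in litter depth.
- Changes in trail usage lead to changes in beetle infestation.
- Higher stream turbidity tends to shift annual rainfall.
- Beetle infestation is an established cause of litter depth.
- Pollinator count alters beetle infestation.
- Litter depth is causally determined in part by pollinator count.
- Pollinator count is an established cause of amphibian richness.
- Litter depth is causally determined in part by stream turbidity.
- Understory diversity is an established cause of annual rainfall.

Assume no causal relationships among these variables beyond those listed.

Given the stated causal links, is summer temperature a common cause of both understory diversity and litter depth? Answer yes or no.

Summer temperature has no stated causal path to either understory diversity or litter depth. A confounder must cause both variables, so summer temperature does not qualify.

no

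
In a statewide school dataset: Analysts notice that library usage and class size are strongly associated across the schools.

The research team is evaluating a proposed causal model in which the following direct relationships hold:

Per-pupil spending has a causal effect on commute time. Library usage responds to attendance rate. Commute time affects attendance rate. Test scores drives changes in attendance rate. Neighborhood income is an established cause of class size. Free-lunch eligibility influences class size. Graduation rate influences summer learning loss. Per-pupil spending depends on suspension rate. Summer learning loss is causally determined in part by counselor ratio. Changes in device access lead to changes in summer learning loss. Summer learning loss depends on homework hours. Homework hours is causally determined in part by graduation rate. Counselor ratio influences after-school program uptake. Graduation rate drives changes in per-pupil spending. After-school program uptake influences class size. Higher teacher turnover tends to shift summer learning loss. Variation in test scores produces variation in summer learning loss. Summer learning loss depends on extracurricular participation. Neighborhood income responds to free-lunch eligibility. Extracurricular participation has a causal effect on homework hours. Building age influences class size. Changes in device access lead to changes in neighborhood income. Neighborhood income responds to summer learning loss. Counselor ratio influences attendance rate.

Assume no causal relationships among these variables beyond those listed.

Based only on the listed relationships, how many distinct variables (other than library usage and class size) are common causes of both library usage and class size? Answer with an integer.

3

The common causes are: counselor ratio (to library usage via counselor ratio → attendance rate → library usage; to class size via counselor ratio → after-school program uptake → class size); graduation rate (to library usage via graduation rate → per-pupil spending → commute time → attendance rate → library usage; to class size via graduation rate → summer learning loss → neighborhood income → class size); test scores (to library usage via test scores → attendance rate → library usage; to class size via test scores → summer learning loss → neighborhood income → class size).
Every other variable lacks a causal path to at least one of library usage and class size.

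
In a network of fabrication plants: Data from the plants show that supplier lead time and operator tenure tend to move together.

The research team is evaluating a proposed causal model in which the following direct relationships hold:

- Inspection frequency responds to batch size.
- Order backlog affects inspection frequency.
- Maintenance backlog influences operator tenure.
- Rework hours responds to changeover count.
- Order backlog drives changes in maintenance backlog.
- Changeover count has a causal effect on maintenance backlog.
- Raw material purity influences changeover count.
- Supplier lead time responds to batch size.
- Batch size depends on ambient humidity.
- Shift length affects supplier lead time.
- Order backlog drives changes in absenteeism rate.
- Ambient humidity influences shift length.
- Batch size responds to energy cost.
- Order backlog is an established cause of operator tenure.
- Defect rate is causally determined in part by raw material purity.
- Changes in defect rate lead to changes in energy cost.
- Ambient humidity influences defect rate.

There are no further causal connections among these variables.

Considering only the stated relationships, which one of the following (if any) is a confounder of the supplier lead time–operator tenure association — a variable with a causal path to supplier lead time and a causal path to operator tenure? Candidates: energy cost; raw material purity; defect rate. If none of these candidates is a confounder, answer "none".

Raw material purity causes supplier lead time (raw material purity → defect rate → energy cost → batch size → supplier lead time) and also causes operator tenure (raw material purity → changeover count → maintenance backlog → operator tenure); it is a common cause of both.
Each of the other candidates lacks a causal path to at least one of supplier lead time and operator tenure, so they do not confound the relationship.

raw material purity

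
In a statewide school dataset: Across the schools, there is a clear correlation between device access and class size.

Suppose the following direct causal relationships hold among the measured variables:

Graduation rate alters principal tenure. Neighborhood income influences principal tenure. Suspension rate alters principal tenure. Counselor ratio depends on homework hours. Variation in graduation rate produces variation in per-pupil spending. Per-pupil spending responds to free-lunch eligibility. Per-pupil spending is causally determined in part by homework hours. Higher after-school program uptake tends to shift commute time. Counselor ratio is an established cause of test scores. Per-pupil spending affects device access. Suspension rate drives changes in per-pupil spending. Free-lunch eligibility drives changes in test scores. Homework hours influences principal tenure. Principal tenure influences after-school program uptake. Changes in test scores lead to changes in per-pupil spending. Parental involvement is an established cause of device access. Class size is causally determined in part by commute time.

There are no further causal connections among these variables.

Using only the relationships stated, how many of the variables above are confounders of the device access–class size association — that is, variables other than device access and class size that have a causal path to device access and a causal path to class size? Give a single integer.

3

The common causes are: graduation rate (to device access via graduation rate → per-pupil spending → device access; to class size via graduation rate → principal tenure → after-school program uptake → commute time → class size); homework hours (to device access via homework hours → per-pupil spending → device access; to class size via homework hours → principal tenure → after-school program uptake → commute time → class size); suspension rate (to device access via suspension rate → per-pupil spending → device access; to class size via suspension rate → principal tenure → after-school program uptake → commute time → class size).
Every other variable lacks a causal path to at least one of device access and class size.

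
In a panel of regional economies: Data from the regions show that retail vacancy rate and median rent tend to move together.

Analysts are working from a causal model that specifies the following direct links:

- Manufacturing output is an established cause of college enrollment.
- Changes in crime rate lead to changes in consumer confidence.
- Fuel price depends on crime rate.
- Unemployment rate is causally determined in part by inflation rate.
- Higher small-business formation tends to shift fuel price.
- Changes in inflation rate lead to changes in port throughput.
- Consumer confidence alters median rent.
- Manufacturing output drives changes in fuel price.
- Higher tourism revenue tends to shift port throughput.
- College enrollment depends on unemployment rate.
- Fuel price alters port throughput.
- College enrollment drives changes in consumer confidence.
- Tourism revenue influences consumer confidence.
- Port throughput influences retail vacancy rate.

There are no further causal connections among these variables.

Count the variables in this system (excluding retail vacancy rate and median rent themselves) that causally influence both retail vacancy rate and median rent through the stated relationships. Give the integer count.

4

The common causes are: crime rate (to retail vacancy rate via crime rate → fuel price → port throughput → retail vacancy rate; to median rent via crime rate → consumer confidence → median rent); inflation rate (to retail vacancy rate via inflation rate → port throughput → retail vacancy rate; to median rent via inflation rate → unemployment rate → college enrollment → consumer confidence → median rent); manufacturing output (to retail vacancy rate via manufacturing output → fuel price → port throughput → retail vacancy rate; to median rent via manufacturing output → college enrollment → consumer confidence → median rent); tourism revenue (to retail vacancy rate via tourism revenue → port throughput → retail vacancy rate; to median rent via tourism revenue → consumer confidence → median rent).
Every other variable lacks a causal path to at least one of retail vacancy rate and median rent.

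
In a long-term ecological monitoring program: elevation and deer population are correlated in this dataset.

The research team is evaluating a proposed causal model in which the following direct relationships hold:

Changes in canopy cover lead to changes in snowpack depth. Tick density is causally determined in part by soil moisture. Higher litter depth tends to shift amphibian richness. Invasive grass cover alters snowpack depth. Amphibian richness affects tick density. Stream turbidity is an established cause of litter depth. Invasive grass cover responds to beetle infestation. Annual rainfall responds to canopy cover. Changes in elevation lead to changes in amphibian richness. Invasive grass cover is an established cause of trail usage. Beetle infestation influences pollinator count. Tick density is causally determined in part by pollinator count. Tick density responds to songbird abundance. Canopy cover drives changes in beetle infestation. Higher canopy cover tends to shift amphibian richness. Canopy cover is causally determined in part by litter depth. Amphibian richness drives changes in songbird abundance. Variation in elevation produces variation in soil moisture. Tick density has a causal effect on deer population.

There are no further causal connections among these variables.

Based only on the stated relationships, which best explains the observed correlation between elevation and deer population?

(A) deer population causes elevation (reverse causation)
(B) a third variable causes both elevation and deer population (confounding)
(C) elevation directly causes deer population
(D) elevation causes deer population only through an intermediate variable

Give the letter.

Elevation reaches deer population through elevation → soil moisture → tick density → deer population — an indirect causal chain with no direct elevation → deer population link. No variable causes both elevation and deer population, so confounding is ruled out; the effect is mediated.

D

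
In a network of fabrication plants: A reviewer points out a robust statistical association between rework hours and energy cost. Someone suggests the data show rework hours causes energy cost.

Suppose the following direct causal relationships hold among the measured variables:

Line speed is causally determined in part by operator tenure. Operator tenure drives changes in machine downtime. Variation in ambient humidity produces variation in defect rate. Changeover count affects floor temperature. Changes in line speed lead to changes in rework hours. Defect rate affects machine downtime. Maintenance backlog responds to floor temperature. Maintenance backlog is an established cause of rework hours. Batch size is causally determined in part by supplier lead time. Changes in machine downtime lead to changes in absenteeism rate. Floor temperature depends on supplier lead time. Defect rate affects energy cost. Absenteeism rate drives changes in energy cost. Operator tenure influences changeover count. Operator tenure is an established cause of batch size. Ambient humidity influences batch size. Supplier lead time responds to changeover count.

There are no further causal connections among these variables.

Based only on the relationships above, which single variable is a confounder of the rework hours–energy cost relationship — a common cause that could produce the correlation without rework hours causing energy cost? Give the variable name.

operator tenure

Operator tenure has a causal path to rework hours (operator tenure → line speed → rework hours) and a separate causal path to energy cost (operator tenure → machine downtime → absenteeism rate → energy cost), so it is a common cause of both.
No stated relationship gives rework hours a causal route to energy cost, so the correlation is explained by the shared upstream cause rather than a direct effect.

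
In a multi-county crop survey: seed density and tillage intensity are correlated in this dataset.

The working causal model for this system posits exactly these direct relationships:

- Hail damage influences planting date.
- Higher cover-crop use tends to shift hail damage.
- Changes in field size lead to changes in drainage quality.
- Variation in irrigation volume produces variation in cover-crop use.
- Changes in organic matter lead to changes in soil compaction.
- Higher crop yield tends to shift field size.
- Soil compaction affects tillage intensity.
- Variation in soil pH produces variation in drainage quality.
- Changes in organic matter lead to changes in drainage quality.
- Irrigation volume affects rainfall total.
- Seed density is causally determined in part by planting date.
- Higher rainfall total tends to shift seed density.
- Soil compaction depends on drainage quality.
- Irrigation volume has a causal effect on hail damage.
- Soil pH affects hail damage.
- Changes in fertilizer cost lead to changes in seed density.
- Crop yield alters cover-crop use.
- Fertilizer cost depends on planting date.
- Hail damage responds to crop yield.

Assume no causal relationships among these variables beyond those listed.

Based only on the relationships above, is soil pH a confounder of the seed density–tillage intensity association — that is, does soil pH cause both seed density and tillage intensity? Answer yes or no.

Soil pH has a causal path to seed density (soil pH → hail damage → planting date → seed density) and to tillage intensity (soil pH → drainage quality → soil compaction → tillage intensity), so it is a common cause of both — a confounder.

yes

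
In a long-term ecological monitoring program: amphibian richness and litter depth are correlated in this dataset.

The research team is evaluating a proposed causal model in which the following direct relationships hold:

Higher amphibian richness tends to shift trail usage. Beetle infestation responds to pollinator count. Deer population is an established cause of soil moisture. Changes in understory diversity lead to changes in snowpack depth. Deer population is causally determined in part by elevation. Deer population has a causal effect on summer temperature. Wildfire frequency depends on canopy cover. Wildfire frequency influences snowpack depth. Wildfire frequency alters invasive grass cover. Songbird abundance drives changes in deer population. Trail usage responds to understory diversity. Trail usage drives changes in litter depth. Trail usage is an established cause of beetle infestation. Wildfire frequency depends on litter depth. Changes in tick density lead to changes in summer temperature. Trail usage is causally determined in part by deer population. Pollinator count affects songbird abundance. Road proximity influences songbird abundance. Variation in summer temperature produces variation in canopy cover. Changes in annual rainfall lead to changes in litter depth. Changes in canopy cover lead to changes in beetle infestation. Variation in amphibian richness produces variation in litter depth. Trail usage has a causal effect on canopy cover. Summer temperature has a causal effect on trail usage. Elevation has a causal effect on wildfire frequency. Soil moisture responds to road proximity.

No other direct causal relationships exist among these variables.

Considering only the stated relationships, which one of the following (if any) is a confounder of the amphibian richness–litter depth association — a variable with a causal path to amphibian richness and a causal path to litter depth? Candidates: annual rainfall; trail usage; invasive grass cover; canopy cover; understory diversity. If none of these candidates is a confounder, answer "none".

none

None of the listed candidates has causal paths to both amphibian richness and litter depth in the stated relationships, so none is a common cause.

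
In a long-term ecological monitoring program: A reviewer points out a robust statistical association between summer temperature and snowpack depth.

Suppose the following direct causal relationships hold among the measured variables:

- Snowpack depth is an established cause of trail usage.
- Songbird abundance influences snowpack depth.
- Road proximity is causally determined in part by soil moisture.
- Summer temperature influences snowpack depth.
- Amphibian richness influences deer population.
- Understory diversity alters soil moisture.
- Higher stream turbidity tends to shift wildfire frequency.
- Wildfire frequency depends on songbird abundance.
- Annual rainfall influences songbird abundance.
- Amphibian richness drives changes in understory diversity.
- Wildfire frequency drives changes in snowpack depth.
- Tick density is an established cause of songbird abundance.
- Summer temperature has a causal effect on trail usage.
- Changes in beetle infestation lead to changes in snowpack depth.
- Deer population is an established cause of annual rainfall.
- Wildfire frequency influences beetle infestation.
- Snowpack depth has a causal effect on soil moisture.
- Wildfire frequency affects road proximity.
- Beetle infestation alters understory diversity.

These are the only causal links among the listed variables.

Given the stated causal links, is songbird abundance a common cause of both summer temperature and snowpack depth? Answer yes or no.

no

Songbird abundance has no stated causal path to summer temperature. A confounder must cause both variables, so songbird abundance does not qualify.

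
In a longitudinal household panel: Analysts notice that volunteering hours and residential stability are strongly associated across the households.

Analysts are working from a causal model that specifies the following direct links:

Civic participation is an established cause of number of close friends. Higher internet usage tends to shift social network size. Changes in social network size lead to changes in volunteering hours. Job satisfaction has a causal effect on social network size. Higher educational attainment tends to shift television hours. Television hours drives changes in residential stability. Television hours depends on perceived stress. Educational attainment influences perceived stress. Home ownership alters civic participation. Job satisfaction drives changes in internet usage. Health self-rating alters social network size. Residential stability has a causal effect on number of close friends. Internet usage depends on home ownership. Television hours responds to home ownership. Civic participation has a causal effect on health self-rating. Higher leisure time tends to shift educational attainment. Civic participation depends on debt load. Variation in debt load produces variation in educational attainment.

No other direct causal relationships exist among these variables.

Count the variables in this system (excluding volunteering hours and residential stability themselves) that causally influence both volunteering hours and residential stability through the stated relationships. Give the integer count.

The common causes are: debt load (to volunteering hours via debt load → civic participation → health self-rating → social network size → volunteering hours; to residential stability via debt load → educational attainment → television hours → residential stability); home ownership (to volunteering hours via home ownership → internet usage → social network size → volunteering hours; to residential stability via home ownership → television hours → residential stability).
Every other variable lacks a causal path to at least one of volunteering hours and residential stability.

2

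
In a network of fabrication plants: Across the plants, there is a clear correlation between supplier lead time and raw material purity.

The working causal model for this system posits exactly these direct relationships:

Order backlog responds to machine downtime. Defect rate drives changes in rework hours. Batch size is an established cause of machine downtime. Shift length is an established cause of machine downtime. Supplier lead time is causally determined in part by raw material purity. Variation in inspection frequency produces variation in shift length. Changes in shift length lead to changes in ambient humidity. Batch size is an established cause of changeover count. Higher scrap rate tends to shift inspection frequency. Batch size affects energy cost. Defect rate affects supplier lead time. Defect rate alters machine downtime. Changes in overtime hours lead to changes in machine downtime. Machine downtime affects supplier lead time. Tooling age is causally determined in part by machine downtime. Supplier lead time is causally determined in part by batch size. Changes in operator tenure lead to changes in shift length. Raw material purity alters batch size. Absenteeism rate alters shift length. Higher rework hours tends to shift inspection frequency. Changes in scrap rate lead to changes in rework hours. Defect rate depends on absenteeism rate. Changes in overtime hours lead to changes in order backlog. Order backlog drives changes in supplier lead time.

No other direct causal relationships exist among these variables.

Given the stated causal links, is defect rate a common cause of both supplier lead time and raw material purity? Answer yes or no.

Defect rate has no stated causal path to raw material purity. A confounder must cause both variables, so defect rate does not qualify.

no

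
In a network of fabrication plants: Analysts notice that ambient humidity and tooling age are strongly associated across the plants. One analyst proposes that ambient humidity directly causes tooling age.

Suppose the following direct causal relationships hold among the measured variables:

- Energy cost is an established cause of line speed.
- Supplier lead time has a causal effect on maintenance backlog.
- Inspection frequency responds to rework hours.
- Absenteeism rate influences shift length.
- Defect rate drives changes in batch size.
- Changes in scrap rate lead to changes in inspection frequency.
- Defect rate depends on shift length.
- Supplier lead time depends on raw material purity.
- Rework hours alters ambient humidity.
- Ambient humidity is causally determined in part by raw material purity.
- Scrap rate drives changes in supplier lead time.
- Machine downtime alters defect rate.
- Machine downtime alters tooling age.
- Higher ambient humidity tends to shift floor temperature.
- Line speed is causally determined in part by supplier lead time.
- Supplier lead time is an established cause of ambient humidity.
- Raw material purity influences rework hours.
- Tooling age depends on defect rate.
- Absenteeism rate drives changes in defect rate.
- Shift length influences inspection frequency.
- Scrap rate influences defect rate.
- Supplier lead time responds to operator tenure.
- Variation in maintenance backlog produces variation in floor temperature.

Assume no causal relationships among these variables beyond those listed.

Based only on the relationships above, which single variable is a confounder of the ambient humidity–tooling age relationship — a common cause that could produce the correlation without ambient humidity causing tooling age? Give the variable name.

scrap rate

Scrap rate has a causal path to ambient humidity (scrap rate → supplier lead time → ambient humidity) and a separate causal path to tooling age (scrap rate → defect rate → tooling age), so it is a common cause of both.
No stated relationship gives ambient humidity a causal route to tooling age, so the correlation is explained by the shared upstream cause rather than a direct effect.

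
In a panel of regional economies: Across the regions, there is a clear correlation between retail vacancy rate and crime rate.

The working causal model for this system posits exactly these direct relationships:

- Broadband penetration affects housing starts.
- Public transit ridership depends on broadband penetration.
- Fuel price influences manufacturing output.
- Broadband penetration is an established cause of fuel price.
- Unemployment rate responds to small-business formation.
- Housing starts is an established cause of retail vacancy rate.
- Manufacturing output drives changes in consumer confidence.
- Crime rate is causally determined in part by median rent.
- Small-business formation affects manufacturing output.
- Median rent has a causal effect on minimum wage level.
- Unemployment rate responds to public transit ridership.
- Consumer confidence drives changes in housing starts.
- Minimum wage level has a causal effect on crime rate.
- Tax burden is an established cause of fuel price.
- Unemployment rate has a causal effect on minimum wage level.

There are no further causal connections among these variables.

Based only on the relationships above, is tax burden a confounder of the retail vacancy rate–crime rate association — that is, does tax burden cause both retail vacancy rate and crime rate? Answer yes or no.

Tax burden has no stated causal path to crime rate. A confounder must cause both variables, so tax burden does not qualify.

no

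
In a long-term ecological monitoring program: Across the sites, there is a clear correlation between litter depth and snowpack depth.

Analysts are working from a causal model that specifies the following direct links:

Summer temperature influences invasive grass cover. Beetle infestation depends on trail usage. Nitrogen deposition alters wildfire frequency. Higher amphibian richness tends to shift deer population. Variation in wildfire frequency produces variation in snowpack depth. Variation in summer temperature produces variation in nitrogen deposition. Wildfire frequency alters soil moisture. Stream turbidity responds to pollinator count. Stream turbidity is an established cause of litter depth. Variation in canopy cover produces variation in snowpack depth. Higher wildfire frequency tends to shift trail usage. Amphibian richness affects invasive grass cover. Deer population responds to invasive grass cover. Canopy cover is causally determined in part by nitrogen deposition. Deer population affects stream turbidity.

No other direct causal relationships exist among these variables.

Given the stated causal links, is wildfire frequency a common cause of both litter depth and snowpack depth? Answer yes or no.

Wildfire frequency has no stated causal path to litter depth. A confounder must cause both variables, so wildfire frequency does not qualify.

no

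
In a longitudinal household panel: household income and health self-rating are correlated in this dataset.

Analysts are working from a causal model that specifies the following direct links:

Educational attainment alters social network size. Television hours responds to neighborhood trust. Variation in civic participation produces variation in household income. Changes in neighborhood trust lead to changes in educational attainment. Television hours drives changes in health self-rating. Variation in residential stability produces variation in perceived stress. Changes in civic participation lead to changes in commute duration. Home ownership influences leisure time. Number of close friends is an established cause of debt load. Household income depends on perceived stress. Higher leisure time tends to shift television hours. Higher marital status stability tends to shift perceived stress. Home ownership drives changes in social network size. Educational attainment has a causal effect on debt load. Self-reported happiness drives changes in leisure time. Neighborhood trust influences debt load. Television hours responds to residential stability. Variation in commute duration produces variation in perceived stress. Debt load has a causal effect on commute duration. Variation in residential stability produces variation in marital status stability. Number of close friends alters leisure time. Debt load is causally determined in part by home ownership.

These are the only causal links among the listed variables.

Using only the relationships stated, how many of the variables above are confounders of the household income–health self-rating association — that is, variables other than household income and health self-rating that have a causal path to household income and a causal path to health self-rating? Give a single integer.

4

The common causes are: home ownership (to household income via home ownership → debt load → commute duration → perceived stress → household income; to health self-rating via home ownership → leisure time → television hours → health self-rating); neighborhood trust (to household income via neighborhood trust → debt load → commute duration → perceived stress → household income; to health self-rating via neighborhood trust → television hours → health self-rating); number of close friends (to household income via number of close friends → debt load → commute duration → perceived stress → household income; to health self-rating via number of close friends → leisure time → television hours → health self-rating); residential stability (to household income via residential stability → perceived stress → household income; to health self-rating via residential stability → television hours → health self-rating).
Every other variable lacks a causal path to at least one of household income and health self-rating.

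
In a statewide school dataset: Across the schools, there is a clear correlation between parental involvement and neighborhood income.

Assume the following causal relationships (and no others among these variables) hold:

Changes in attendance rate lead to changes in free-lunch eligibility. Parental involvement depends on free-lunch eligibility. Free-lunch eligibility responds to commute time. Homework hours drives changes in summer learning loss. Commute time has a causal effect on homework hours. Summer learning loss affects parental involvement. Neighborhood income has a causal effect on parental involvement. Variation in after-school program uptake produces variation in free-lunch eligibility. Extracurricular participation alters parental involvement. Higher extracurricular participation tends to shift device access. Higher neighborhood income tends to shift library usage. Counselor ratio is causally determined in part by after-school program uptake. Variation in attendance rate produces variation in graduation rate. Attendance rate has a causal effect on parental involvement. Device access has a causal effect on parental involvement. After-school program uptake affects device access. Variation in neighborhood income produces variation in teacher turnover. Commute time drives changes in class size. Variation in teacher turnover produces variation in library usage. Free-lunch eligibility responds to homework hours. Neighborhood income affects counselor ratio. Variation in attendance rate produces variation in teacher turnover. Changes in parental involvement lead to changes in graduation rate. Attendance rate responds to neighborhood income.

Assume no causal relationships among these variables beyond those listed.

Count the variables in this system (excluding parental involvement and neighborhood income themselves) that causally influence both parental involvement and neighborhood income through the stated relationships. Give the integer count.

0

No listed variable has a causal path to both parental involvement and neighborhood income, so there are no common causes.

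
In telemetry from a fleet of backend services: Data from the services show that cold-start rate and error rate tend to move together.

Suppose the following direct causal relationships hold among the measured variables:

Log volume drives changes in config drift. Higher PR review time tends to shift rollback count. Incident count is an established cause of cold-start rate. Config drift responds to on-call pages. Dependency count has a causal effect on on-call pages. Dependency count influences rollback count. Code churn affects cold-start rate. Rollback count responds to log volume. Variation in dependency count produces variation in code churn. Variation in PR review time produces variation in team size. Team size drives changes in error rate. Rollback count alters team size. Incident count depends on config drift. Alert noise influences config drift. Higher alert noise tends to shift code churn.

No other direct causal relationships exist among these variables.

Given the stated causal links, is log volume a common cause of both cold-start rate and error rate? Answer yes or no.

yes

Log volume has a causal path to cold-start rate (log volume → config drift → incident count → cold-start rate) and to error rate (log volume → rollback count → team size → error rate), so it is a common cause of both — a confounder.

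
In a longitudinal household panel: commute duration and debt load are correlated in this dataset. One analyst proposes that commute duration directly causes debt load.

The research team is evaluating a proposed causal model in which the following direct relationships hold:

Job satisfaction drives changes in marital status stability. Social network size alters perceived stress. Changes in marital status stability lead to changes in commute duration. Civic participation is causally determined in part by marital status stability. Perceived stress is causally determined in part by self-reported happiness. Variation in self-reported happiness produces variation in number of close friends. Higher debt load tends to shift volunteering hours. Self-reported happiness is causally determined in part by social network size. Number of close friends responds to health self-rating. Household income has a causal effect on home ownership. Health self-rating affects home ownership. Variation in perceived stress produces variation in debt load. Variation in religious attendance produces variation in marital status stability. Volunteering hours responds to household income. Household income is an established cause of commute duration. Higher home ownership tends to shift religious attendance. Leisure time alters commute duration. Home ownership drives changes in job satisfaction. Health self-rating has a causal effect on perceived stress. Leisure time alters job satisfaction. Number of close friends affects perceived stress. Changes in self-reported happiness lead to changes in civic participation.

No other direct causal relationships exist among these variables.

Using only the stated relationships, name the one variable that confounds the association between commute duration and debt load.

health self-rating

Health self-rating has a causal path to commute duration (health self-rating → home ownership → job satisfaction → marital status stability → commute duration) and a separate causal path to debt load (health self-rating → perceived stress → debt load), so it is a common cause of both.
No stated relationship gives commute duration a causal route to debt load, so the correlation is explained by the shared upstream cause rather than a direct effect.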